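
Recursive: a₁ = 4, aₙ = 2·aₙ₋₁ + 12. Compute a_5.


Computing step by step:
a_1 = 4
a_2 = 20
a_3 = 52
a_4 = 116
a_5 = 244


a_5 = 244


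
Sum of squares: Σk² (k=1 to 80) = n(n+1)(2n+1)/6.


n = 80
n(n+1)(2n+1)/6 = 80×81×161/6
= 1043280/6 = 173880

Σk² = 173880


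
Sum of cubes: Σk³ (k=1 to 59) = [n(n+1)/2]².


n(n+1)/2 = 59×60/2 = 1770
Σk³ = 1770² = 3132900

Σk³ = 3132900


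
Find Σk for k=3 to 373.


Σₖ₌3^373 k = Σₖ₌₁^373 k − Σₖ₌₁^2 k
= 373·374/2 − 2·3/2
= 69751 − 3 = 69748

Σk = 69748


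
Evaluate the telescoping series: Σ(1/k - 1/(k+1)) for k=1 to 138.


Telescoping: adjacent terms cancel.
= 1/1 - 1/139
= 1 - 1/139 = 138/139

Sum = 138/139


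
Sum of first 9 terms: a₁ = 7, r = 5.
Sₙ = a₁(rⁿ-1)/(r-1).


Sₙ = 7×(5^9 - 1)/(5 - 1)
= 7×(1953125 - 1)/4
= 7×1953124/4
= 3417967

S_9 = 3417967


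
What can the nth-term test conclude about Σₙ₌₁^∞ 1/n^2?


lim(n→∞) 1/n^2 = 0
lim aₙ = 0 → nth-term test is INCONCLUSIVE
(Need other tests; this is actually a convergent p-series with p=2 > 1)

Inconclusive (lim aₙ = 0; need another test)


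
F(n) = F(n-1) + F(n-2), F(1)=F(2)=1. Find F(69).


Fibonacci sequence: 1, 1, 2, 3, 5, 8, 13, 21, 34, 55, 89, ...
F(69) = 117669030460994

F(69) = 117669030460994


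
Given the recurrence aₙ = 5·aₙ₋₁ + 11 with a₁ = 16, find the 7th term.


Computing step by step:
a_1 = 16
a_2 = 91
a_3 = 466
a_4 = 2341
a_5 = 11716
a_6 = 58591
a_7 = 292966


a_7 = 292966


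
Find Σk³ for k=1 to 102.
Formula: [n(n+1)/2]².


n(n+1)/2 = 102×103/2 = 5253
Σk³ = 5253² = 27594009

Σk³ = 27594009


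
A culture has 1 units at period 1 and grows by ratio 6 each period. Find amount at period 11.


aₙ = a₁·r^(n-1)
= 1×6^10
= 1×60466176
= 60466176

a_11 = 60466176


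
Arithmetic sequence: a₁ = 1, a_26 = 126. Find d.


d = (aₙ - a₁)/(n-1)
= (126 - 1)/(26-1)
= 125/25 = 5

d = 5


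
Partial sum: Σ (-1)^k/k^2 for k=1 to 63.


S = -1 + 1/4 - 1/9 + 1/16 - 1/25 + 1/36 - 1/49 + 1/64 ± ...
= -0.8226
(Full series converges to -π²/12 ≈ -0.8225)

S_63 = -0.8226


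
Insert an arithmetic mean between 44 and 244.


AM = (44 + 244)/2 = 288/2 = 144

AM = 144


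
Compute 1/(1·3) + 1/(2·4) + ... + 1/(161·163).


1/(k(k+2)) = (1/2)·(1/k - 1/(k+2)) (partial fractions)
Telescoping: Σ = (1/2)·(1 + 1/2 - 1/162 - 1/163) = 9821/13203

Sum = 9821/13203


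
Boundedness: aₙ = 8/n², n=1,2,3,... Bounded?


a₁ = 8, a₂ = 8/4, a₃ = 8/9, ...
0 < aₙ ≤ 8 for all n ≥ 1
The sequence IS bounded

Bounded (0 < aₙ ≤ 8)


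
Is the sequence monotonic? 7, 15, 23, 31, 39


Differences: 8, 8, 8, 8
All differences > 0 → strictly INCREASING

Monotonically increasing


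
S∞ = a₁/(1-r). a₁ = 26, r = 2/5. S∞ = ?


S∞ = a₁/(1-r) = 26/(1 - 2/5)
= 26/(3/5)
= 130/3

S∞ = 130/3


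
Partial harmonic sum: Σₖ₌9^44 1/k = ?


Σₖ₌9^44 1/k = 1/9 + 1/10 + 1/11 + ... + 1/44
= 15588182086317806089/9419588158802421600
≈ 1.6549

Sum = 15588182086317806089/9419588158802421600 ≈ 1.6549


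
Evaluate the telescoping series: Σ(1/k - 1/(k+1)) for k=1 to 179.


Telescoping: adjacent terms cancel.
= 1/1 - 1/180
= 1 - 1/180 = 179/180

Sum = 179/180


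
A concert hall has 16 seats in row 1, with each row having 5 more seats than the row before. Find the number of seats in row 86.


aₙ = a₁ + (n-1)d
= 16 + (86-1)×5
= 16 + 425
= 441

a_86 = 441


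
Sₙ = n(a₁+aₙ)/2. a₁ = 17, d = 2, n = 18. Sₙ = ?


aₙ = 17 + (18-1)×2 = 51
Sₙ = n(a₁+aₙ)/2 = 18×(17+51)/2
= 18×68/2 = 612

S_18 = 612


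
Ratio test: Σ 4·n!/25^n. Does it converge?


aₙ = 4·n!/25^n
a_{n+1}/aₙ = (n+1)!/25^(n+1) × 25^n/n!  (constant 4 cancels)
= (n+1)/25
L = lim(n→∞) (n+1)/25 = ∞
L > 1 → series DIVERGES

Diverges (ratio test: L = ∞ > 1)


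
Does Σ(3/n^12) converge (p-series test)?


p-series test: Σ c/n^p converges if p > 1, diverges if p ≤ 1 (constant c > 0 doesn't affect convergence).
p = 12
12 > 1 → CONVERGES

Converges (p = 12 > 1)


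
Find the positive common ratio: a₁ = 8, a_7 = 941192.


r^(n-1) = aₙ/a₁
r^6 = 941192/8 = 117649
r = 117649^(1/6)
= ±7; taking r > 0 gives r = 7

r = 7


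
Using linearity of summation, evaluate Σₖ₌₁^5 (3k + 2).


Σ(3k+2) = 3·Σk + 2·n
= 3·15 + 2·5
= 45 + 10 = 55

Σ = 55


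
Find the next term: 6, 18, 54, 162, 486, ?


Pattern: geometric (r=3)
Terms: 6, 18, 54, 162, 486
Next term = 1458

Next term = 1458


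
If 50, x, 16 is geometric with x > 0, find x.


GM = √(50×16) = √800 = 28.2843

GM = 28.2843


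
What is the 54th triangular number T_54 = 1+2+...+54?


n(n+1)/2 = 54×55/2 = 2970/2 = 1485

Σk = 1485


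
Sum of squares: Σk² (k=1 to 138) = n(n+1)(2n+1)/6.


n = 138
n(n+1)(2n+1)/6 = 138×139×277/6
= 5313414/6 = 885569

Σk² = 885569


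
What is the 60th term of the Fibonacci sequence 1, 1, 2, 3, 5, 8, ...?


Fibonacci sequence: 1, 1, 2, 3, 5, 8, 13, 21, 34, 55, 89, ...
F(60) = 1548008755920

F(60) = 1548008755920


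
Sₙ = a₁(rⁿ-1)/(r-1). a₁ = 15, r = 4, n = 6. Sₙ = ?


Sₙ = 15×(4^6 - 1)/(4 - 1)
= 15×(4096 - 1)/3
= 15×4095/3
= 20475

S_6 = 20475


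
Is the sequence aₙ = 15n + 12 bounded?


aₙ = 15n + 12 → as n→∞, aₙ→∞
No finite upper bound exists
The sequence is UNBOUNDED

Unbounded (aₙ → ∞ as n → ∞)


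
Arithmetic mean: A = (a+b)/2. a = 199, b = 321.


AM = (199 + 321)/2 = 520/2 = 260

AM = 260


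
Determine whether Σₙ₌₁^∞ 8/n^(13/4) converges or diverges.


p-series test: Σ c/n^p converges if p > 1, diverges if p ≤ 1 (constant c > 0 doesn't affect convergence).
p = 13/4
13/4 > 1 → CONVERGES

Converges (p = 13/4 > 1)


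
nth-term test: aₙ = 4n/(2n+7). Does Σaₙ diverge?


lim(n→∞) 4n/(2n+7) = 4/2 = 2  (divide numerator and denominator by n)
lim aₙ = 2 ≠ 0 → series DIVERGES

Diverges (lim aₙ = 2 ≠ 0)


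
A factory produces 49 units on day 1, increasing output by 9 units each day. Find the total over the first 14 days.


aₙ = 49 + (14-1)×9 = 166
Sₙ = n(a₁+aₙ)/2 = 14×(49+166)/2
= 14×215/2 = 1505

S_14 = 1505


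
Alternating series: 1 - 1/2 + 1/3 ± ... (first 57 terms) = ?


S = 1 - 1/2 + 1/3 - 1/4 + 1/5 - 1/6 + 1/7 - 1/8 ± ...
= 0.7018
(Full series converges to +ln(2) ≈ +0.6931)

S_57 = 0.7018


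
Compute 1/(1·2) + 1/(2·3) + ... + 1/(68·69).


1/(k(k+1)) = 1/k - 1/(k+1) (partial fractions)
Telescoping: Σ = 1 - 1/69 = 68/69

Sum = 68/69


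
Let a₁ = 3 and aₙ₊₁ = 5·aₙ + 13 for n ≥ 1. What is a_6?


Computing step by step:
a_1 = 3
a_2 = 28
a_3 = 153
a_4 = 778
a_5 = 3903
a_6 = 19528


a_6 = 19528


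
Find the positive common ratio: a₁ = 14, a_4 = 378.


r^(n-1) = aₙ/a₁
r^3 = 378/14 = 27
r = 27^(1/3)
= 3

r = 3


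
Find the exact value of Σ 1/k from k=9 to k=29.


Σₖ₌9^29 1/k = 1/9 + 1/10 + 1/11 + ... + 1/29
= 2896913806777/2329089562800
≈ 1.2438

Sum = 2896913806777/2329089562800 ≈ 1.2438


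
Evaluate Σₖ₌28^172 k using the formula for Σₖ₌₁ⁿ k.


Σₖ₌28^172 k = Σₖ₌₁^172 k − Σₖ₌₁^27 k
= 172·173/2 − 27·28/2
= 14878 − 378 = 14500

Σk = 14500


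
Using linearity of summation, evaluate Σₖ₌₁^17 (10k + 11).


Σ(10k+11) = 10·Σk + 11·n
= 10·153 + 11·17
= 1530 + 187 = 1717

Σ = 1717


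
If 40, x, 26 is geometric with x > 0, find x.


GM = √(40×26) = √1040 = 32.249

GM = 32.249


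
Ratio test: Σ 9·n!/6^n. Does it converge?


aₙ = 9·n!/6^n
a_{n+1}/aₙ = (n+1)!/6^(n+1) × 6^n/n!  (constant 9 cancels)
= (n+1)/6
L = lim(n→∞) (n+1)/6 = ∞
L > 1 → series DIVERGES

Diverges (ratio test: L = ∞ > 1)


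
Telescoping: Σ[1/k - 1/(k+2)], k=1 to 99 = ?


Telescoping with gap 2: two head and two tail terms survive.
= (1 + 1/2) - (1/100 + 1/101)
= 3/2 - 1/100 - 1/101 = 14949/10100

Sum = 14949/10100


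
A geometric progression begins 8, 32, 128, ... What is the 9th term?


aₙ = a₁·r^(n-1)
= 8×4^8
= 8×65536
= 524288

a_9 = 524288


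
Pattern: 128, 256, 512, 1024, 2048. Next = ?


Pattern: powers of 2: 2ⁿ
Terms: 128, 256, 512, 1024, 2048
Next term = 4096

Next term = 4096


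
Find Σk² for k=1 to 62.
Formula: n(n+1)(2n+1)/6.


n = 62
n(n+1)(2n+1)/6 = 62×63×125/6
= 488250/6 = 81375

Σk² = 81375


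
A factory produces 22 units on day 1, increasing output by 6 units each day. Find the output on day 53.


aₙ = a₁ + (n-1)d
= 22 + (53-1)×6
= 22 + 312
= 334

a_53 = 334


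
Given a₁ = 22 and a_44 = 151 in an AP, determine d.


d = (aₙ - a₁)/(n-1)
= (151 - 22)/(44-1)
= 129/43 = 3

d = 3


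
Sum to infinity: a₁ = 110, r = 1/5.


S∞ = a₁/(1-r) = 110/(1 - 1/5)
= 110/(4/5)
= 275/2

S∞ = 275/2


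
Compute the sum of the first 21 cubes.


n(n+1)/2 = 21×22/2 = 231
Σk³ = 231² = 53361

Σk³ = 53361


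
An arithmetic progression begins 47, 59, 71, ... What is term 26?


aₙ = a₁ + (n-1)d
= 47 + (26-1)×12
= 47 + 300
= 347

a_26 = 347


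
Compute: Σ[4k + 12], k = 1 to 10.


Σ(4k+12) = 4·Σk + 12·n
= 4·55 + 12·10
= 220 + 120 = 340

Σ = 340


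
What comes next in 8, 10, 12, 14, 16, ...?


Pattern: arithmetic (d=2)
Terms: 8, 10, 12, 14, 16
Next term = 18

Next term = 18


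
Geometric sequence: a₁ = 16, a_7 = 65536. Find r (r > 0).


r^(n-1) = aₙ/a₁
r^6 = 65536/16 = 4096
r = 4096^(1/6)
= ±4; taking r > 0 gives r = 4

r = 4


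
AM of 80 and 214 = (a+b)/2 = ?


AM = (80 + 214)/2 = 294/2 = 147

AM = 147


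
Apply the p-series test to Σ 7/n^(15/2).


p-series test: Σ c/n^p converges if p > 1, diverges if p ≤ 1 (constant c > 0 doesn't affect convergence).
p = 15/2
15/2 > 1 → CONVERGES

Converges (p = 15/2 > 1)


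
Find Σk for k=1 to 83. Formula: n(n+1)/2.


n(n+1)/2 = 83×84/2 = 6972/2 = 3486

Σk = 3486


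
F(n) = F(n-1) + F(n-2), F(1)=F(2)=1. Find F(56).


Fibonacci sequence: 1, 1, 2, 3, 5, 8, 13, 21, 34, 55, 89, ...
F(56) = 225851433717

F(56) = 225851433717


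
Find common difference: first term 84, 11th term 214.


d = (aₙ - a₁)/(n-1)
= (214 - 84)/(11-1)
= 130/10 = 13

d = 13


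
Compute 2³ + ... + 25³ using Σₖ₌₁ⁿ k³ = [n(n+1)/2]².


Σₖ₌2^25 k³ = [25·26/2]² − [1·2/2]²
= 105625 − 1 = 105624

Σk³ = 105624


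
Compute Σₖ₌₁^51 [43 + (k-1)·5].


aₙ = 43 + (51-1)×5 = 293
Sₙ = n(a₁+aₙ)/2 = 51×(43+293)/2
= 51×336/2 = 8568

S_51 = 8568


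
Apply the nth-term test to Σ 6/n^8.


lim(n→∞) 6/n^8 = 0
lim aₙ = 0 → nth-term test is INCONCLUSIVE
(Need other tests; this is actually a convergent p-series with p=8 > 1)

Inconclusive (lim aₙ = 0; need another test)


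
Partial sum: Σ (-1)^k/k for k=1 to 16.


S = -1 + 1/2 - 1/3 + 1/4 - 1/5 + 1/6 - 1/7 + 1/8 ± ...
= -0.6629
(Full series converges to -ln(2) ≈ -0.6931)

S_16 = -0.6629


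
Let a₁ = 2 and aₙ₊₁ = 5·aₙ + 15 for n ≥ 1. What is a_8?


Computing step by step:
a_1 = 2
a_2 = 25
a_3 = 140
a_4 = 715
a_5 = 3590
a_6 = 17965
a_7 = 89840
a_8 = 449215


a_8 = 449215


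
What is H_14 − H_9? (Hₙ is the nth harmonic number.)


Σₖ₌10^14 1/k = 1/10 + 1/11 + 1/12 + 1/13 + 1/14
= 25381/60060
≈ 0.4226

Sum = 25381/60060 ≈ 0.4226


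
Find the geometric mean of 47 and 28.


GM = √(47×28) = √1316 = 36.2767

GM = 36.2767


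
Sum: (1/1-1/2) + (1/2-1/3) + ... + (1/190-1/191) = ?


Telescoping: adjacent terms cancel.
= 1/1 - 1/191
= 1 - 1/191 = 190/191

Sum = 190/191


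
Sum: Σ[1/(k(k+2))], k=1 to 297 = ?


1/(k(k+2)) = (1/2)·(1/k - 1/(k+2)) (partial fractions)
Telescoping: Σ = (1/2)·(1 + 1/2 - 1/298 - 1/299) = 33264/44551

Sum = 33264/44551


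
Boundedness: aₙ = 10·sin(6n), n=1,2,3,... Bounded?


For all n, -1 ≤ sin(6n) ≤ 1, so -10 ≤ 10·sin(6n) ≤ 10
Lower bound: -10, Upper bound: 10
The sequence IS bounded

Bounded (-10 ≤ aₙ ≤ 10)


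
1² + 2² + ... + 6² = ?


n = 6
n(n+1)(2n+1)/6 = 6×7×13/6
= 546/6 = 91

Σk² = 91


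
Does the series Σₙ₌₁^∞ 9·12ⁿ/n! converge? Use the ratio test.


aₙ = 9·12^n/n!
a_{n+1}/aₙ = 12^(n+1)/(n+1)! × n!/12^n  (constant 9 cancels)
= 12/(n+1)
L = lim(n→∞) 12/(n+1) = 0
L < 1 → series CONVERGES

Converges (ratio test: L = 0 < 1)


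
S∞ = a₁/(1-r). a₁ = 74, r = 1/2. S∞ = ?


S∞ = a₁/(1-r) = 74/(1 - 1/2)
= 74/(1/2)
= 148

S∞ = 148


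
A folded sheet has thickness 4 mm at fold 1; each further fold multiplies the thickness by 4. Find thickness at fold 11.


aₙ = a₁·r^(n-1)
= 4×4^10
= 4×1048576
= 4194304

a_11 = 4194304


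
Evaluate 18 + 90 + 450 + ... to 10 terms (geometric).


Sₙ = 18×(5^10 - 1)/(5 - 1)
= 18×(9765625 - 1)/4
= 18×9765624/4
= 43945308

S_10 = 43945308


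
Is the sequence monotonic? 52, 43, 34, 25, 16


Differences: -9, -9, -9, -9
All differences < 0 → strictly DECREASING

Monotonically decreasing


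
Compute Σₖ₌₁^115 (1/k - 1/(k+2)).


Telescoping with gap 2: two head and two tail terms survive.
= (1 + 1/2) - (1/116 + 1/117)
= 3/2 - 1/116 - 1/117 = 20125/13572

Sum = 20125/13572


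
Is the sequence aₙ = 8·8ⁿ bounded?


aₙ = 8·8ⁿ → as n→∞, aₙ→∞ (since base 8 > 1)
No finite upper bound exists
The sequence is UNBOUNDED

Unbounded (aₙ → ∞ as n → ∞)


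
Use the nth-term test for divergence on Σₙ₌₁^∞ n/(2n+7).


lim(n→∞) n/(2n+7) = 1/2 = 1/2  (divide numerator and denominator by n)
lim aₙ = 1/2 ≠ 0 → series DIVERGES

Diverges (lim aₙ = 1/2 ≠ 0)


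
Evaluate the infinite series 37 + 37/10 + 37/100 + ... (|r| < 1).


S∞ = a₁/(1-r) = 37/(1 - 1/10)
= 37/(9/10)
= 370/9

S∞ = 370/9


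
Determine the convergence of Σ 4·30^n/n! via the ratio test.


aₙ = 4·30^n/n!
a_{n+1}/aₙ = 30^(n+1)/(n+1)! × n!/30^n  (constant 4 cancels)
= 30/(n+1)
L = lim(n→∞) 30/(n+1) = 0
L < 1 → series CONVERGES

Converges (ratio test: L = 0 < 1)


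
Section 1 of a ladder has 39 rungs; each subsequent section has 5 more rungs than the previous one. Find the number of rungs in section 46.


aₙ = a₁ + (n-1)d
= 39 + (46-1)×5
= 39 + 225
= 264

a_46 = 264


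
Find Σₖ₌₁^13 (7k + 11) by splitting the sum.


Σ(7k+11) = 7·Σk + 11·n
= 7·91 + 11·13
= 637 + 143 = 780

Σ = 780


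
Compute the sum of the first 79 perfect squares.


n = 79
n(n+1)(2n+1)/6 = 79×80×159/6
= 1004880/6 = 167480

Σk² = 167480


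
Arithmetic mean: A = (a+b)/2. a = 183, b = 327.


AM = (183 + 327)/2 = 510/2 = 255

AM = 255


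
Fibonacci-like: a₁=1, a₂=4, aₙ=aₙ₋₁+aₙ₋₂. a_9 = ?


Computing iteratively: 1, 4, 5, 9, 14, 23, 37, 60, 97
a_9 = 97

a_9 = 97


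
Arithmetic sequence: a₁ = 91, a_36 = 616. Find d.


d = (aₙ - a₁)/(n-1)
= (616 - 91)/(36-1)
= 525/35 = 15

d = 15


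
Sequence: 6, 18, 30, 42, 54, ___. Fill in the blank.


Pattern: arithmetic (d=12)
Terms: 6, 18, 30, 42, 54
Next term = 66

Next term = 66


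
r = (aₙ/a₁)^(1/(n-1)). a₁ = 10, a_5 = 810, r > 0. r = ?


r^(n-1) = aₙ/a₁
r^4 = 810/10 = 81
r = 81^(1/4)
= ±3; taking r > 0 gives r = 3

r = 3


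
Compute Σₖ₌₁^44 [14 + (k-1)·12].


aₙ = 14 + (44-1)×12 = 530
Sₙ = n(a₁+aₙ)/2 = 44×(14+530)/2
= 44×544/2 = 11968

S_44 = 11968


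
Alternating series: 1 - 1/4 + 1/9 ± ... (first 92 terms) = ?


S = 1 - 1/4 + 1/9 - 1/16 + 1/25 - 1/36 + 1/49 - 1/64 ± ...
= 0.8224
(Full series converges to +π²/12 ≈ +0.8225)

S_92 = 0.8224


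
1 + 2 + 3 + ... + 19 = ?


n(n+1)/2 = 19×20/2 = 380/2 = 190

Σk = 190


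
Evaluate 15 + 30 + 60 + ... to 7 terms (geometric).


Sₙ = 15×(2^7 - 1)/(2 - 1)
= 15×(128 - 1)/1
= 15×127/1
= 1905

S_7 = 1905


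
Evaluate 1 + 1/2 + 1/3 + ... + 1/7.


H_7 = 1/1 + 1/2 + 1/3 + 1/4 + 1/5 + 1/6 + 1/7
= 363/140
≈ 2.5929

H_7 = 363/140 ≈ 2.5929


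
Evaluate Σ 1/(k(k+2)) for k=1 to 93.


1/(k(k+2)) = (1/2)·(1/k - 1/(k+2)) (partial fractions)
Telescoping: Σ = (1/2)·(1 + 1/2 - 1/94 - 1/95) = 6603/8930

Sum = 6603/8930


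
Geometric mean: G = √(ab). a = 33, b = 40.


GM = √(33×40) = √1320 = 36.3318

GM = 36.3318


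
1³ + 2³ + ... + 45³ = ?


n(n+1)/2 = 45×46/2 = 1035
Σk³ = 1035² = 1071225

Σk³ = 1071225


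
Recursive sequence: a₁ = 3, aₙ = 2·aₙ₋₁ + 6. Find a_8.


Computing step by step:
a_1 = 3
a_2 = 12
a_3 = 30
a_4 = 66
a_5 = 138
a_6 = 282
a_7 = 570
a_8 = 1146


a_8 = 1146


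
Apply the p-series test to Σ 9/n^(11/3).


p-series test: Σ c/n^p converges if p > 1, diverges if p ≤ 1 (constant c > 0 doesn't affect convergence).
p = 11/3
11/3 > 1 → CONVERGES

Converges (p = 11/3 > 1)


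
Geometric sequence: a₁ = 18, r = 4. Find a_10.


aₙ = a₁·r^(n-1)
= 18×4^9
= 18×262144
= 4718592

a_10 = 4718592


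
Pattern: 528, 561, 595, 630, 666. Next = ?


Pattern: triangular numbers: n(n+1)/2
Terms: 528, 561, 595, 630, 666
Next term = 703

Next term = 703


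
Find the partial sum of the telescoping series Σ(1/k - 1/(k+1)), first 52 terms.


Telescoping: adjacent terms cancel.
= 1/1 - 1/53
= 1 - 1/53 = 52/53

Sum = 52/53


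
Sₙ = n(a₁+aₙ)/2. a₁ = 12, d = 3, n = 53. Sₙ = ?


aₙ = 12 + (53-1)×3 = 168
Sₙ = n(a₁+aₙ)/2 = 53×(12+168)/2
= 53×180/2 = 4770

S_53 = 4770


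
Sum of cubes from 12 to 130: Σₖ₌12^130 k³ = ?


Σₖ₌12^130 k³ = [130·131/2]² − [11·12/2]²
= 72505225 − 4356 = 72500869

Σk³ = 72500869


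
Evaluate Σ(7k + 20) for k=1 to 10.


Σ(7k+20) = 7·Σk + 20·n
= 7·55 + 20·10
= 385 + 200 = 585

Σ = 585


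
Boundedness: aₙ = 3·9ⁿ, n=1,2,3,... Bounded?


aₙ = 3·9ⁿ → as n→∞, aₙ→∞ (since base 9 > 1)
No finite upper bound exists
The sequence is UNBOUNDED

Unbounded (aₙ → ∞ as n → ∞)


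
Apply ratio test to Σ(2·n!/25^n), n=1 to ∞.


aₙ = 2·n!/25^n
a_{n+1}/aₙ = (n+1)!/25^(n+1) × 25^n/n!  (constant 2 cancels)
= (n+1)/25
L = lim(n→∞) (n+1)/25 = ∞
L > 1 → series DIVERGES

Diverges (ratio test: L = ∞ > 1)


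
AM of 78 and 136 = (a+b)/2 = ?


AM = (78 + 136)/2 = 214/2 = 107

AM = 107


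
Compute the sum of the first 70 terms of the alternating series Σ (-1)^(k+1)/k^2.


S = 1 - 1/4 + 1/9 - 1/16 + 1/25 - 1/36 + 1/49 - 1/64 ± ...
= 0.8224
(Full series converges to +π²/12 ≈ +0.8225)

S_70 = 0.8224


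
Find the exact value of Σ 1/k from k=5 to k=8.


Σₖ₌5^8 1/k = 1/5 + 1/6 + 1/7 + 1/8
= 533/840
≈ 0.6345

Sum = 533/840 ≈ 0.6345


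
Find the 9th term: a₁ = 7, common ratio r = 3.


aₙ = a₁·r^(n-1)
= 7×3^8
= 7×6561
= 45927

a_9 = 45927


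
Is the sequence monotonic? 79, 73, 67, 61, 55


Differences: -6, -6, -6, -6
All differences < 0 → strictly DECREASING

Monotonically decreasing


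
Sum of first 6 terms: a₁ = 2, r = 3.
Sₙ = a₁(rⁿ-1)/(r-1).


Sₙ = 2×(3^6 - 1)/(3 - 1)
= 2×(729 - 1)/2
= 2×728/2
= 728

S_6 = 728


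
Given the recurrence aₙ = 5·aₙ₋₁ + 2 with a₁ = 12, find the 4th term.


Computing step by step:
a_1 = 12
a_2 = 62
a_3 = 312
a_4 = 1562


a_4 = 1562


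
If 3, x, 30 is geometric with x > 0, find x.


GM = √(3×30) = √90 = 9.4868

GM = 9.4868


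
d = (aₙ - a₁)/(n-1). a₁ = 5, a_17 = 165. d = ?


d = (aₙ - a₁)/(n-1)
= (165 - 5)/(17-1)
= 160/16 = 10

d = 10


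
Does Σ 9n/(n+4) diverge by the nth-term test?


lim(n→∞) 9n/(n+4) = 9/1 = 9  (divide numerator and denominator by n)
lim aₙ = 9 ≠ 0 → series DIVERGES

Diverges (lim aₙ = 9 ≠ 0)


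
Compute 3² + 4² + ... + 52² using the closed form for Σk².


Σₖ₌3^52 k² = Σₖ₌₁^52 k² − Σₖ₌₁^2 k²
= 52·53·105/6 − 2·3·5/6
= 48230 − 5 = 48225

Σk² = 48225


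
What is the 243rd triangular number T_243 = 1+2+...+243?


n(n+1)/2 = 243×244/2 = 59292/2 = 29646

Σk = 29646


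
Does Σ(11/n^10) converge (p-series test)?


p-series test: Σ c/n^p converges if p > 1, diverges if p ≤ 1 (constant c > 0 doesn't affect convergence).
p = 10
10 > 1 → CONVERGES

Converges (p = 10 > 1)


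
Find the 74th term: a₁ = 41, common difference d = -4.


aₙ = a₁ + (n-1)d
= 41 + (74-1)×-4
= 41 - 292
= -251

a_74 = -251


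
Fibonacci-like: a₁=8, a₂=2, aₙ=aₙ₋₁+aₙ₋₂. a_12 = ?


Computing iteratively: 8, 2, 10, 12, 22, 34, 56, 90, 146, 236, 382, 618
a_12 = 618

a_12 = 618


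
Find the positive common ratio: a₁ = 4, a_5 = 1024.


r^(n-1) = aₙ/a₁
r^4 = 1024/4 = 256
r = 256^(1/4)
= ±4; taking r > 0 gives r = 4

r = 4


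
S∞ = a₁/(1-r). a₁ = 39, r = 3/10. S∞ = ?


S∞ = a₁/(1-r) = 39/(1 - 3/10)
= 39/(7/10)
= 390/7

S∞ = 390/7


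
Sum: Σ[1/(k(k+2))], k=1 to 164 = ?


1/(k(k+2)) = (1/2)·(1/k - 1/(k+2)) (partial fractions)
Telescoping: Σ = (1/2)·(1 + 1/2 - 1/165 - 1/166) = 20377/27390

Sum = 20377/27390


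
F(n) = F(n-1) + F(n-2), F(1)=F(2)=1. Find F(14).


Fibonacci sequence: 1, 1, 2, 3, 5, 8, 13, 21, 34, 55, 89, ...
F(14) = 377

F(14) = 377


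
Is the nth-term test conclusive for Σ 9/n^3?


lim(n→∞) 9/n^3 = 0
lim aₙ = 0 → nth-term test is INCONCLUSIVE
(Need other tests; this is actually a convergent p-series with p=3 > 1)

Inconclusive (lim aₙ = 0; need another test)


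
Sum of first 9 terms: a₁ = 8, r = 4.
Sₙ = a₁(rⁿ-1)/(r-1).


Sₙ = 8×(4^9 - 1)/(4 - 1)
= 8×(262144 - 1)/3
= 8×262143/3
= 699048

S_9 = 699048


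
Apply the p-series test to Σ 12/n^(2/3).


p-series test: Σ c/n^p converges if p > 1, diverges if p ≤ 1 (constant c > 0 doesn't affect convergence).
p = 2/3
2/3 ≤ 1 → DIVERGES

Diverges (p = 2/3 ≤ 1)


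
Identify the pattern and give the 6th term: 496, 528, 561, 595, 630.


Pattern: triangular numbers: n(n+1)/2
Terms: 496, 528, 561, 595, 630
Next term = 666

Next term = 666


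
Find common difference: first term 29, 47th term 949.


d = (aₙ - a₁)/(n-1)
= (949 - 29)/(47-1)
= 920/46 = 20

d = 20


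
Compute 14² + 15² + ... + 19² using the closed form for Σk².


Σₖ₌14^19 k² = Σₖ₌₁^19 k² − Σₖ₌₁^13 k²
= 19·20·39/6 − 13·14·27/6
= 2470 − 819 = 1651

Σk² = 1651


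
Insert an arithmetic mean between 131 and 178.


AM = (131 + 178)/2 = 309/2 = 154.5

AM = 154.5


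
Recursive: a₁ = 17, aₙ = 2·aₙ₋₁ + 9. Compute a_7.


Computing step by step:
a_1 = 17
a_2 = 43
a_3 = 95
a_4 = 199
a_5 = 407
a_6 = 823
a_7 = 1655


a_7 = 1655


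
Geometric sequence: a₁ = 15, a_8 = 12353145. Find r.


r^(n-1) = aₙ/a₁
r^7 = 12353145/15 = 823543
r = 823543^(1/7)
= 7

r = 7


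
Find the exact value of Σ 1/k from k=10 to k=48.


Σₖ₌10^48 1/k = 1/10 + 1/11 + 1/12 + ... + 1/48
= 721558908683331789893/442720643463713815200
≈ 1.6298

Sum = 721558908683331789893/442720643463713815200 ≈ 1.6298


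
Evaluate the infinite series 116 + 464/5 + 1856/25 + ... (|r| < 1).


S∞ = a₁/(1-r) = 116/(1 - 4/5)
= 116/(1/5)
= 580

S∞ = 580


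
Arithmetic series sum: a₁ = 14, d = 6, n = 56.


aₙ = 14 + (56-1)×6 = 344
Sₙ = n(a₁+aₙ)/2 = 56×(14+344)/2
= 56×358/2 = 10024

S_56 = 10024


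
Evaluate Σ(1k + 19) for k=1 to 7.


Σ(1k+19) = 1·Σk + 19·n
= 1·28 + 19·7
= 28 + 133 = 161

Σ = 161


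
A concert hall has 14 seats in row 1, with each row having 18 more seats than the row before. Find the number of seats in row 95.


aₙ = a₁ + (n-1)d
= 14 + (95-1)×18
= 14 + 1692
= 1706

a_95 = 1706


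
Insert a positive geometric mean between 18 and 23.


GM = √(18×23) = √414 = 20.347

GM = 20.347


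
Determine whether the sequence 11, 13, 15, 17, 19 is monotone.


Differences: 2, 2, 2, 2
All differences > 0 → strictly INCREASING

Monotonically increasing


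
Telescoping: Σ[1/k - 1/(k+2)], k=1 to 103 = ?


Telescoping with gap 2: two head and two tail terms survive.
= (1 + 1/2) - (1/104 + 1/105)
= 3/2 - 1/104 - 1/105 = 16171/10920

Sum = 16171/10920


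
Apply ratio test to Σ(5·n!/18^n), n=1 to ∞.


aₙ = 5·n!/18^n
a_{n+1}/aₙ = (n+1)!/18^(n+1) × 18^n/n!  (constant 5 cancels)
= (n+1)/18
L = lim(n→∞) (n+1)/18 = ∞
L > 1 → series DIVERGES

Diverges (ratio test: L = ∞ > 1)


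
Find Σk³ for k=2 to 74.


Σₖ₌2^74 k³ = [74·75/2]² − [1·2/2]²
= 7700625 − 1 = 7700624

Σk³ = 7700624


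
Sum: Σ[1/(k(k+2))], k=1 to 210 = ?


1/(k(k+2)) = (1/2)·(1/k - 1/(k+2)) (partial fractions)
Telescoping: Σ = (1/2)·(1 + 1/2 - 1/211 - 1/212) = 66675/89464

Sum = 66675/89464


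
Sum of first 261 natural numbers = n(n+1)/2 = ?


n(n+1)/2 = 261×262/2 = 68382/2 = 34191

Σk = 34191


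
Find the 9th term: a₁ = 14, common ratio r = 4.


aₙ = a₁·r^(n-1)
= 14×4^8
= 14×65536
= 917504

a_9 = 917504


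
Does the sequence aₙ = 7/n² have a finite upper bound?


a₁ = 7, a₂ = 7/4, a₃ = 7/9, ...
0 < aₙ ≤ 7 for all n ≥ 1
The sequence IS bounded

Bounded (0 < aₙ ≤ 7)


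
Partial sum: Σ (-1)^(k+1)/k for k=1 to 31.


S = 1 - 1/2 + 1/3 - 1/4 + 1/5 - 1/6 + 1/7 - 1/8 ± ...
= 0.709
(Full series converges to +ln(2) ≈ +0.6931)

S_31 = 0.709


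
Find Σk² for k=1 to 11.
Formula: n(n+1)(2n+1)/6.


n = 11
n(n+1)(2n+1)/6 = 11×12×23/6
= 3036/6 = 506

Σk² = 506


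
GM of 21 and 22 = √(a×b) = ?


GM = √(21×22) = √462 = 21.4942

GM = 21.4942


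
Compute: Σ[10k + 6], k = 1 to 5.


Σ(10k+6) = 10·Σk + 6·n
= 10·15 + 6·5
= 150 + 30 = 180

Σ = 180


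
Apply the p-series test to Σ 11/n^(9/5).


p-series test: Σ c/n^p converges if p > 1, diverges if p ≤ 1 (constant c > 0 doesn't affect convergence).
p = 9/5
9/5 > 1 → CONVERGES

Converges (p = 9/5 > 1)


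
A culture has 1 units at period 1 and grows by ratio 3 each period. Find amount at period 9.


aₙ = a₁·r^(n-1)
= 1×3^8
= 1×6561
= 6561

a_9 = 6561


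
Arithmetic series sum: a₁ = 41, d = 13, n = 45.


aₙ = 41 + (45-1)×13 = 613
Sₙ = n(a₁+aₙ)/2 = 45×(41+613)/2
= 45×654/2 = 14715

S_45 = 14715


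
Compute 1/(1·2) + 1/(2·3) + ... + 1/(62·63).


1/(k(k+1)) = 1/k - 1/(k+1) (partial fractions)
Telescoping: Σ = 1 - 1/63 = 62/63

Sum = 62/63


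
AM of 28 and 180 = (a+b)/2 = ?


AM = (28 + 180)/2 = 208/2 = 104

AM = 104


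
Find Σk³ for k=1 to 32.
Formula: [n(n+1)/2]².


n(n+1)/2 = 32×33/2 = 528
Σk³ = 528² = 278784

Σk³ = 278784


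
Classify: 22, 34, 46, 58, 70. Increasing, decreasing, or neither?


Differences: 12, 12, 12, 12
All differences > 0 → strictly INCREASING

Monotonically increasing


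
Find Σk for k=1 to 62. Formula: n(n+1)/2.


n(n+1)/2 = 62×63/2 = 3906/2 = 1953

Σk = 1953


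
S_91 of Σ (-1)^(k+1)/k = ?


S = 1 - 1/2 + 1/3 - 1/4 + 1/5 - 1/6 + 1/7 - 1/8 ± ...
= 0.6986
(Full series converges to +ln(2) ≈ +0.6931)

S_91 = 0.6986


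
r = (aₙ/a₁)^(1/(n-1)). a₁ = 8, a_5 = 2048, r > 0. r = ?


r^(n-1) = aₙ/a₁
r^4 = 2048/8 = 256
r = 256^(1/4)
= ±4; taking r > 0 gives r = 4

r = 4


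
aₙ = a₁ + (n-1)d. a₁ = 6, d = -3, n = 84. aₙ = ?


aₙ = a₁ + (n-1)d
= 6 + (84-1)×-3
= 6 - 249
= -243

a_84 = -243


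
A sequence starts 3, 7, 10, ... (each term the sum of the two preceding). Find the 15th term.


Computing iteratively: 3, 7, 10, 17, 27, 44, 71, 115, 186, 301, 487, 788, ...
a_15 = 3338

a_15 = 3338


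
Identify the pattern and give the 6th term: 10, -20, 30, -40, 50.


Pattern: alternating sign, magnitude arithmetic (d=10)
Terms: 10, -20, 30, -40, 50
Next term = -60

Next term = -60


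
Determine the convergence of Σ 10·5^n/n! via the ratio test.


aₙ = 10·5^n/n!
a_{n+1}/aₙ = 5^(n+1)/(n+1)! × n!/5^n  (constant 10 cancels)
= 5/(n+1)
L = lim(n→∞) 5/(n+1) = 0
L < 1 → series CONVERGES

Converges (ratio test: L = 0 < 1)


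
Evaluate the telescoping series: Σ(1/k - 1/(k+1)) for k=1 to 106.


Telescoping: adjacent terms cancel.
= 1/1 - 1/107
= 1 - 1/107 = 106/107

Sum = 106/107


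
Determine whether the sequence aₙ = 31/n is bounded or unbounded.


a₁ = 31, a₂ = 31/2, a₃ = 31/3, ...
0 < aₙ ≤ 31 for all n ≥ 1
Lower bound: 0, Upper bound: 31
The sequence IS bounded

Bounded (0 < aₙ ≤ 31)


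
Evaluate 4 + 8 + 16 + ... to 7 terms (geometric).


Sₙ = 4×(2^7 - 1)/(2 - 1)
= 4×(128 - 1)/1
= 4×127/1
= 508

S_7 = 508


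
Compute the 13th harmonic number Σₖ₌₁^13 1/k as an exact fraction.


H_13 = 1/1 + 1/2 + 1/3 + ... + 1/13
= 1145993/360360
≈ 3.1801

H_13 = 1145993/360360 ≈ 3.1801


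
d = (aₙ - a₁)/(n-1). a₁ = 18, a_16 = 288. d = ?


d = (aₙ - a₁)/(n-1)
= (288 - 18)/(16-1)
= 270/15 = 18

d = 18


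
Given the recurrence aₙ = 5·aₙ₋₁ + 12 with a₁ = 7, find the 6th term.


Computing step by step:
a_1 = 7
a_2 = 47
a_3 = 247
a_4 = 1247
a_5 = 6247
a_6 = 31247


a_6 = 31247


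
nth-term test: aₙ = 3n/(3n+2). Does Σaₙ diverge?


lim(n→∞) 3n/(3n+2) = 3/3 = 1  (divide numerator and denominator by n)
lim aₙ = 1 ≠ 0 → series DIVERGES

Diverges (lim aₙ = 1 ≠ 0)


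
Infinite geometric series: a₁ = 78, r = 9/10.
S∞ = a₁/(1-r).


S∞ = a₁/(1-r) = 78/(1 - 9/10)
= 78/(1/10)
= 780

S∞ = 780


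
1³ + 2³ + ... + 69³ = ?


n(n+1)/2 = 69×70/2 = 2415
Σk³ = 2415² = 5832225

Σk³ = 5832225


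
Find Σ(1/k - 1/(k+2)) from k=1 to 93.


Telescoping with gap 2: two head and two tail terms survive.
= (1 + 1/2) - (1/94 + 1/95)
= 3/2 - 1/94 - 1/95 = 6603/4465

Sum = 6603/4465


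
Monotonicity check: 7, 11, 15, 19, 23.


Differences: 4, 4, 4, 4
All differences > 0 → strictly INCREASING

Monotonically increasing


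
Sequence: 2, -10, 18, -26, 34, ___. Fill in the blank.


Pattern: alternating sign, magnitude arithmetic (d=8)
Terms: 2, -10, 18, -26, 34
Next term = -42

Next term = -42


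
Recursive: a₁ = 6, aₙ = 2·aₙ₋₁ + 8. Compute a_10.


Computing step by step:
a_1 = 6
a_2 = 20
a_3 = 48
a_4 = 104
a_5 = 216
a_6 = 440
a_7 = 888
a_8 = 1784
a_9 = 3576
a_10 = 7160


a_10 = 7160


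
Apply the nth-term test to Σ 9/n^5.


lim(n→∞) 9/n^5 = 0
lim aₙ = 0 → nth-term test is INCONCLUSIVE
(Need other tests; this is actually a convergent p-series with p=5 > 1)

Inconclusive (lim aₙ = 0; need another test)


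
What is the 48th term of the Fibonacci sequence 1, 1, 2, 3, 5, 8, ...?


Fibonacci sequence: 1, 1, 2, 3, 5, 8, 13, 21, 34, 55, 89, ...
F(48) = 4807526976

F(48) = 4807526976


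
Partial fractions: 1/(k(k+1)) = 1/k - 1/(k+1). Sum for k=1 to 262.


1/(k(k+1)) = 1/k - 1/(k+1) (partial fractions)
Telescoping: Σ = 1 - 1/263 = 262/263

Sum = 262/263


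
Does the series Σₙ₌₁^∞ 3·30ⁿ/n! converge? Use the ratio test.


aₙ = 3·30^n/n!
a_{n+1}/aₙ = 30^(n+1)/(n+1)! × n!/30^n  (constant 3 cancels)
= 30/(n+1)
L = lim(n→∞) 30/(n+1) = 0
L < 1 → series CONVERGES

Converges (ratio test: L = 0 < 1)


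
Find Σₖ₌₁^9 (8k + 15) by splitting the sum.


Σ(8k+15) = 8·Σk + 15·n
= 8·45 + 15·9
= 360 + 135 = 495

Σ = 495


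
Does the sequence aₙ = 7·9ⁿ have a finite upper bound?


aₙ = 7·9ⁿ → as n→∞, aₙ→∞ (since base 9 > 1)
No finite upper bound exists
The sequence is UNBOUNDED

Unbounded (aₙ → ∞ as n → ∞)


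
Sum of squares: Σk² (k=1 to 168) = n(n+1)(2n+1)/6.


n = 168
n(n+1)(2n+1)/6 = 168×169×337/6
= 9568104/6 = 1594684

Σk² = 1594684


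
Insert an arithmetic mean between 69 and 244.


AM = (69 + 244)/2 = 313/2 = 156.5

AM = 156.5


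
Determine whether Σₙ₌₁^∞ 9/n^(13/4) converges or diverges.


p-series test: Σ c/n^p converges if p > 1, diverges if p ≤ 1 (constant c > 0 doesn't affect convergence).
p = 13/4
13/4 > 1 → CONVERGES

Converges (p = 13/4 > 1)


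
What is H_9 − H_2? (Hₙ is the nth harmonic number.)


Σₖ₌3^9 1/k = 1/3 + 1/4 + 1/5 + 1/6 + 1/7 + 1/8 + 1/9
= 3349/2520
≈ 1.329

Sum = 3349/2520 ≈ 1.329


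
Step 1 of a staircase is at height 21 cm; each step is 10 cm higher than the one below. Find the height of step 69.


aₙ = a₁ + (n-1)d
= 21 + (69-1)×10
= 21 + 680
= 701

a_69 = 701


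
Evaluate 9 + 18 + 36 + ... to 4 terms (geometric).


Sₙ = 9×(2^4 - 1)/(2 - 1)
= 9×(16 - 1)/1
= 9×15/1
= 135

S_4 = 135


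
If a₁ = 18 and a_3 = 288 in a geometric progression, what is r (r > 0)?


r^(n-1) = aₙ/a₁
r^2 = 288/18 = 16
r = 16^(1/2)
= ±4; taking r > 0 gives r = 4

r = 4


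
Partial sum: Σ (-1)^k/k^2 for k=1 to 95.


S = -1 + 1/4 - 1/9 + 1/16 - 1/25 + 1/36 - 1/49 + 1/64 ± ...
= -0.8225
(Full series converges to -π²/12 ≈ -0.8225)

S_95 = -0.8225


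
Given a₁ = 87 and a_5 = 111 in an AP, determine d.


d = (aₙ - a₁)/(n-1)
= (111 - 87)/(5-1)
= 24/4 = 6

d = 6


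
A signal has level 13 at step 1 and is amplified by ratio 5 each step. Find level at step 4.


aₙ = a₁·r^(n-1)
= 13×5^3
= 13×125
= 1625

a_4 = 1625


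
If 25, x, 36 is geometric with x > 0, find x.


GM = √(25×36) = √900 = 30

GM = 30


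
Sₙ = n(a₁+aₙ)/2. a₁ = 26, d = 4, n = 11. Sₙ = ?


aₙ = 26 + (11-1)×4 = 66
Sₙ = n(a₁+aₙ)/2 = 11×(26+66)/2
= 11×92/2 = 506

S_11 = 506


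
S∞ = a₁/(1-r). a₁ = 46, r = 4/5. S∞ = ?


S∞ = a₁/(1-r) = 46/(1 - 4/5)
= 46/(1/5)
= 230

S∞ = 230


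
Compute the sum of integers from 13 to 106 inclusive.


Σₖ₌13^106 k = Σₖ₌₁^106 k − Σₖ₌₁^12 k
= 106·107/2 − 12·13/2
= 5671 − 78 = 5593

Σk = 5593


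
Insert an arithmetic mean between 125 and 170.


AM = (125 + 170)/2 = 295/2 = 147.5

AM = 147.5


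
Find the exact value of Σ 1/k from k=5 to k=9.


Σₖ₌5^9 1/k = 1/5 + 1/6 + 1/7 + 1/8 + 1/9
= 1879/2520
≈ 0.7456

Sum = 1879/2520 ≈ 0.7456


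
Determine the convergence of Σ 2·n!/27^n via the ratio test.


aₙ = 2·n!/27^n
a_{n+1}/aₙ = (n+1)!/27^(n+1) × 27^n/n!  (constant 2 cancels)
= (n+1)/27
L = lim(n→∞) (n+1)/27 = ∞
L > 1 → series DIVERGES

Diverges (ratio test: L = ∞ > 1)


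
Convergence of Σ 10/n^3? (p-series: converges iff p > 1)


p-series test: Σ c/n^p converges if p > 1, diverges if p ≤ 1 (constant c > 0 doesn't affect convergence).
p = 3
3 > 1 → CONVERGES

Converges (p = 3 > 1)


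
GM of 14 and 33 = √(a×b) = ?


GM = √(14×33) = √462 = 21.4942

GM = 21.4942


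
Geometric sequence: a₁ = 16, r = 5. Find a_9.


aₙ = a₁·r^(n-1)
= 16×5^8
= 16×390625
= 6250000

a_9 = 6250000


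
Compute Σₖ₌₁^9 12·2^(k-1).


Sₙ = 12×(2^9 - 1)/(2 - 1)
= 12×(512 - 1)/1
= 12×511/1
= 6132

S_9 = 6132


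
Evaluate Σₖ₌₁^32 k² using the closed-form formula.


n = 32
n(n+1)(2n+1)/6 = 32×33×65/6
= 68640/6 = 11440

Σk² = 11440


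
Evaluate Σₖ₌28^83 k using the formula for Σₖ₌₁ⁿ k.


Σₖ₌28^83 k = Σₖ₌₁^83 k − Σₖ₌₁^27 k
= 83·84/2 − 27·28/2
= 3486 − 378 = 3108

Σk = 3108


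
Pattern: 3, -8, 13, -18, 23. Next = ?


Pattern: alternating sign, magnitude arithmetic (d=5)
Terms: 3, -8, 13, -18, 23
Next term = -28

Next term = -28


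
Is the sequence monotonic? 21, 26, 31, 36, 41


Differences: 5, 5, 5, 5
All differences > 0 → strictly INCREASING

Monotonically increasing


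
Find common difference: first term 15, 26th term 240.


d = (aₙ - a₁)/(n-1)
= (240 - 15)/(26-1)
= 225/25 = 9

d = 9


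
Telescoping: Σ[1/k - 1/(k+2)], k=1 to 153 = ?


Telescoping with gap 2: two head and two tail terms survive.
= (1 + 1/2) - (1/154 + 1/155)
= 3/2 - 1/154 - 1/155 = 17748/11935

Sum = 17748/11935


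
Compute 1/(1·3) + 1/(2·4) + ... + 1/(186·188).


1/(k(k+2)) = (1/2)·(1/k - 1/(k+2)) (partial fractions)
Telescoping: Σ = (1/2)·(1 + 1/2 - 1/187 - 1/188) = 52359/70312

Sum = 52359/70312


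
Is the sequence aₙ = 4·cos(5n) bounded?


For all n, -1 ≤ cos(5n) ≤ 1, so -4 ≤ 4·cos(5n) ≤ 4
Lower bound: -4, Upper bound: 4
The sequence IS bounded

Bounded (-4 ≤ aₙ ≤ 4)


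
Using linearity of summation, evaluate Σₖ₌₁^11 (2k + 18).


Σ(2k+18) = 2·Σk + 18·n
= 2·66 + 18·11
= 132 + 198 = 330

Σ = 330


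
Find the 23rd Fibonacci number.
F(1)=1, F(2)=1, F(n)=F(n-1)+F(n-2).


Fibonacci sequence: 1, 1, 2, 3, 5, 8, 13, 21, 34, 55, 89, ...
F(23) = 28657

F(23) = 28657


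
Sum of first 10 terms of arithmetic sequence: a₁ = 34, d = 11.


aₙ = 34 + (10-1)×11 = 133
Sₙ = n(a₁+aₙ)/2 = 10×(34+133)/2
= 10×167/2 = 835

S_10 = 835


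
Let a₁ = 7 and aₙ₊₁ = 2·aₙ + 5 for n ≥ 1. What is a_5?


Computing step by step:
a_1 = 7
a_2 = 19
a_3 = 43
a_4 = 91
a_5 = 187


a_5 = 187


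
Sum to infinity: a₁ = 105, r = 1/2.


S∞ = a₁/(1-r) = 105/(1 - 1/2)
= 105/(1/2)
= 210

S∞ = 210


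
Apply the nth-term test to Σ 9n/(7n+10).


lim(n→∞) 9n/(7n+10) = 9/7 = 9/7  (divide numerator and denominator by n)
lim aₙ = 9/7 ≠ 0 → series DIVERGES

Diverges (lim aₙ = 9/7 ≠ 0)


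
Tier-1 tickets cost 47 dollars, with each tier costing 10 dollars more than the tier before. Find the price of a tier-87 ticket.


aₙ = a₁ + (n-1)d
= 47 + (87-1)×10
= 47 + 860
= 907

a_87 = 907


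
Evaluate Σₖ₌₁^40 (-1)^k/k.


S = -1 + 1/2 - 1/3 + 1/4 - 1/5 + 1/6 - 1/7 + 1/8 ± ...
= -0.6808
(Full series converges to -ln(2) ≈ -0.6931)

S_40 = -0.6808


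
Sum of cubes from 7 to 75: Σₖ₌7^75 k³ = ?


Σₖ₌7^75 k³ = [75·76/2]² − [6·7/2]²
= 8122500 − 441 = 8122059

Σk³ = 8122059


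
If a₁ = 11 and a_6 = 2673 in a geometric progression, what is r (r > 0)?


r^(n-1) = aₙ/a₁
r^5 = 2673/11 = 243
r = 243^(1/5)
= 3

r = 3


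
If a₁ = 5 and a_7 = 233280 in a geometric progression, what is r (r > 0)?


r^(n-1) = aₙ/a₁
r^6 = 233280/5 = 46656
r = 46656^(1/6)
= ±6; taking r > 0 gives r = 6

r = 6


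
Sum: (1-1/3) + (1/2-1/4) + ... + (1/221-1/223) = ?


Telescoping with gap 2: two head and two tail terms survive.
= (1 + 1/2) - (1/222 + 1/223)
= 3/2 - 1/222 - 1/223 = 36907/24753

Sum = 36907/24753


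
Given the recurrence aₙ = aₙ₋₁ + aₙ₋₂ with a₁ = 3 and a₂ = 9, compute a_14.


Computing iteratively: 3, 9, 12, 21, 33, 54, 87, 141, 228, 369, 597, 966, ...
a_14 = 2529

a_14 = 2529


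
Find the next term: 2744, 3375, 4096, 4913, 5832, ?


Pattern: perfect cubes: n³
Terms: 2744, 3375, 4096, 4913, 5832
Next term = 6859

Next term = 6859


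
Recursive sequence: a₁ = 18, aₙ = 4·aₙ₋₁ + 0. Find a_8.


Computing step by step:
a_1 = 18
a_2 = 72
a_3 = 288
a_4 = 1152
a_5 = 4608
a_6 = 18432
a_7 = 73728
a_8 = 294912


a_8 = 294912


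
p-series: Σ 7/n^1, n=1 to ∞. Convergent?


p-series test: Σ c/n^p converges if p > 1, diverges if p ≤ 1 (constant c > 0 doesn't affect convergence).
p = 1
1 ≤ 1 → DIVERGES

Diverges (p = 1 ≤ 1)


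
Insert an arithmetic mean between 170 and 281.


AM = (170 + 281)/2 = 451/2 = 225.5

AM = 225.5
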